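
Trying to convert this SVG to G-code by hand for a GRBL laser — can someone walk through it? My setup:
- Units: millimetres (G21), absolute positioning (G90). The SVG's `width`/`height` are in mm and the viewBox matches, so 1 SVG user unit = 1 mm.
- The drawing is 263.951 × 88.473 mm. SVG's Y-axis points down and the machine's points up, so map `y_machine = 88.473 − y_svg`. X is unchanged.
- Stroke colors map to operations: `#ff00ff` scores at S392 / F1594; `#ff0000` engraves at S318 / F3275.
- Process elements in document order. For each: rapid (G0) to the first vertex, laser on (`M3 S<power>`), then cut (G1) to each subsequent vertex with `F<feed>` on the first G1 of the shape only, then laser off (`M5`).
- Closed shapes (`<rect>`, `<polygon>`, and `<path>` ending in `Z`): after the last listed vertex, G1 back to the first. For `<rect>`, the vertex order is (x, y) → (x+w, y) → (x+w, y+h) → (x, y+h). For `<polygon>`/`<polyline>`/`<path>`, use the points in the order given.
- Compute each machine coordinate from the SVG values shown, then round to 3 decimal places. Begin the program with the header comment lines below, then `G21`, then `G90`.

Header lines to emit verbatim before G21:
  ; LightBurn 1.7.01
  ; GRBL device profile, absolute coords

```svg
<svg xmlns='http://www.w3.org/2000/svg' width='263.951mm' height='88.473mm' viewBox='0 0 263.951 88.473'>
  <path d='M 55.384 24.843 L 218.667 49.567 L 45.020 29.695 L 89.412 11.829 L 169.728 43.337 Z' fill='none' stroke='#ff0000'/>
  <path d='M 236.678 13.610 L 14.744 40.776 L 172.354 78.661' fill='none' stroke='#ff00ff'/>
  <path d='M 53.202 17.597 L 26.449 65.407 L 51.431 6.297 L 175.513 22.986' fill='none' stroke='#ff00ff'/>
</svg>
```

; LightBurn 1.7.01
; GRBL device profile, absolute coords
G21
G90
G0 X55.384 Y63.630
M3 S318
G1 X218.667 Y38.906 F3275
G1 X45.020 Y58.778
G1 X89.412 Y76.644
G1 X169.728 Y45.136
G1 X55.384 Y63.630
M5
G0 X236.678 Y74.863
M3 S392
G1 X14.744 Y47.697 F1594
G1 X172.354 Y9.812
M5
G0 X53.202 Y70.876
M3 S392
G1 X26.449 Y23.066 F1594
G1 X51.431 Y82.176
G1 X175.513 Y65.487
M5

viewBox `0 0 263.951 88.473` with mm width/height → 1 unit = 1 mm. Flip: y_m = 88.473 − y_svg.

**Shape 1** — `<path>` closed polygon, stroke `#ff0000` → engrave (S318, F3275). Machine vertices: (55.384,63.630) → (218.667,38.906) → (45.020,58.778) → (89.412,76.644) → (169.728,45.136) → (55.384,63.630). Closed: final G1 returns to the first vertex.

**Shape 2** — `<path>` open polyline, stroke `#ff00ff` → score (S392, F1594). Machine vertices: (236.678,74.863) → (14.744,47.697) → (172.354,9.812). Open path.

**Shape 3** — `<path>` open polyline, stroke `#ff00ff` → score (S392, F1594). Machine vertices: (53.202,70.876) → (26.449,23.066) → (51.431,82.176) → (175.513,65.487). Open path.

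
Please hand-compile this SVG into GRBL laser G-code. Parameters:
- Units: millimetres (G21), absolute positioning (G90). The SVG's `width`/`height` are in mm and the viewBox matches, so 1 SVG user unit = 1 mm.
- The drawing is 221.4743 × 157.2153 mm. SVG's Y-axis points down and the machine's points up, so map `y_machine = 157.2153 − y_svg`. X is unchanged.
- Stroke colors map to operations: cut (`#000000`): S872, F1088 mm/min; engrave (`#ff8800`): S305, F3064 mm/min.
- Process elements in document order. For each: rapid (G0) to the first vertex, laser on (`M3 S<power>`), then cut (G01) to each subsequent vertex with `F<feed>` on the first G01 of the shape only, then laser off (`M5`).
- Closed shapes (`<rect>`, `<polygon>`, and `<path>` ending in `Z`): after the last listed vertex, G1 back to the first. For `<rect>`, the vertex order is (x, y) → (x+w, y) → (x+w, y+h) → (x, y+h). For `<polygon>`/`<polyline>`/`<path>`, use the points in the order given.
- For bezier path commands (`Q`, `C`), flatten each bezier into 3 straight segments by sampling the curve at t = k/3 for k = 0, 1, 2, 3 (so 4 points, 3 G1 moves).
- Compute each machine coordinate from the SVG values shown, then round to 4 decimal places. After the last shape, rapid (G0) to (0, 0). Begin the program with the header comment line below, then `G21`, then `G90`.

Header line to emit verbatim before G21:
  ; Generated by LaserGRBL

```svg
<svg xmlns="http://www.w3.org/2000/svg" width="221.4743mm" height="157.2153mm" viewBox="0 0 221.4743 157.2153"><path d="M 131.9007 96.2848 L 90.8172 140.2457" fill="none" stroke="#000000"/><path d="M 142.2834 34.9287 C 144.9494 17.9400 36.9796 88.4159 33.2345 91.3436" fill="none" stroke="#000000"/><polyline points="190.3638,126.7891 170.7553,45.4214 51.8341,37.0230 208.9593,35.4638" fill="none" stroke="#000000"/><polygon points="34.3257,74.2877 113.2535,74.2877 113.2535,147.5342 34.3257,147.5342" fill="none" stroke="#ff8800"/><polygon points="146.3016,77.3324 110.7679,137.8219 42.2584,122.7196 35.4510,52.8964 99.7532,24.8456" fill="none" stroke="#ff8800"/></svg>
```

; Generated by LaserGRBL
G21
G90
G0 X131.9007 Y60.9305
M3 S872
G01 X90.8172 Y16.9696 F1088
M5
G0 X142.2834 Y122.2866
M3 S872
G01 X116.0286 Y115.8616 F1088
G01 X63.7634 Y85.5743
G01 X33.2345 Y65.8717
M5
G0 X190.3638 Y30.4262
M3 S872
G01 X170.7553 Y111.7939 F1088
G01 X51.8341 Y120.1923
G01 X208.9593 Y121.7515
M5
G0 X34.3257 Y82.9276
M3 S305
G01 X113.2535 Y82.9276 F3064
G01 X113.2535 Y9.6811
G01 X34.3257 Y9.6811
G01 X34.3257 Y82.9276
M5
G0 X146.3016 Y79.8829
M3 S305
G01 X110.7679 Y19.3934 F3064
G01 X42.2584 Y34.4957
G01 X35.4510 Y104.3189
G01 X99.7532 Y132.3697
G01 X146.3016 Y79.8829
M5
G0 X0.0000 Y0.0000

1 u = 1 mm; y_m = 157.2153 − y.

[1] `<path>` line segment, #000000→cut S872 F1088: (131.9007,60.9305) → (90.8172,16.9696)

[2] `<path>` cubic bezier, #000000→cut S872 F1088: (142.2834,122.2866) → (116.0286,115.8616) → (63.7634,85.5743) → (33.2345,65.8717)

[3] `<polyline>` open polyline, #000000→cut S872 F1088: (190.3638,30.4262) → (170.7553,111.7939) → (51.8341,120.1923) → (208.9593,121.7515)

[4] `<polygon>` rectangle, #ff8800→engrave S305 F3064: (34.3257,82.9276) → (113.2535,82.9276) → (113.2535,9.6811) → (34.3257,9.6811) → (34.3257,82.9276) (closed)

[5] `<polygon>` regular polygon, #ff8800→engrave S305 F3064: (146.3016,79.8829) → (110.7679,19.3934) → (42.2584,34.4957) → (35.4510,104.3189) → (99.7532,132.3697) → (146.3016,79.8829) (closed)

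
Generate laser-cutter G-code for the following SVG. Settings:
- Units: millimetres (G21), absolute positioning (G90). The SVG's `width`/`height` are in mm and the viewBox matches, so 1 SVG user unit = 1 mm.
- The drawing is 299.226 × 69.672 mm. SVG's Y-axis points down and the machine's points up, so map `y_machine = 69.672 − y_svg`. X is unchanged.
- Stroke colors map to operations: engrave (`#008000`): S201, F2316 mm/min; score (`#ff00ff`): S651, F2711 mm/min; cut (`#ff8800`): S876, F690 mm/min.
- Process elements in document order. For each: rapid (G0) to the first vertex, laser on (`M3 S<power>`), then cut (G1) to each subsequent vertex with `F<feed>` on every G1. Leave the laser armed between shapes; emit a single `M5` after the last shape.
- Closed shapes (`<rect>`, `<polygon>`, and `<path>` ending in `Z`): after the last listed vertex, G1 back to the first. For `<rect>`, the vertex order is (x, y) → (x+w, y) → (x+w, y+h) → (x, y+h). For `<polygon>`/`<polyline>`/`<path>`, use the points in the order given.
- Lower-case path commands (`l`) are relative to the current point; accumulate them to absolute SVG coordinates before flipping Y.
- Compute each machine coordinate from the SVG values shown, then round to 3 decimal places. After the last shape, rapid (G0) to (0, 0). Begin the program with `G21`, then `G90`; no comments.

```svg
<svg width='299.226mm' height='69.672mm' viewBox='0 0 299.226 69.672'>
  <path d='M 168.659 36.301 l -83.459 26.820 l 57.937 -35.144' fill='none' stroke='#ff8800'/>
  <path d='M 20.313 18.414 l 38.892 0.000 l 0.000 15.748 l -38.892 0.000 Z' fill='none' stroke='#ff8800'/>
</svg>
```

1 u = 1 mm; y_m = 69.672 − y.

[1] `<path>` open polyline, #ff8800→cut S876 F690: (168.659,33.371) → (85.200,6.551) → (143.137,41.695)

[2] `<path>` rectangle, #ff8800→cut S876 F690: (20.313,51.258) → (59.205,51.258) → (59.205,35.510) → (20.313,35.510) → (20.313,51.258) (closed)

G21
G90
G0 X168.659 Y33.371
M3 S876
G1 X85.200 Y6.551 F690
G1 X143.137 Y41.695 F690
G0 X20.313 Y51.258
M3 S876
G1 X59.205 Y51.258 F690
G1 X59.205 Y35.510 F690
G1 X20.313 Y35.510 F690
G1 X20.313 Y51.258 F690
M5
G0 X0.000 Y0.000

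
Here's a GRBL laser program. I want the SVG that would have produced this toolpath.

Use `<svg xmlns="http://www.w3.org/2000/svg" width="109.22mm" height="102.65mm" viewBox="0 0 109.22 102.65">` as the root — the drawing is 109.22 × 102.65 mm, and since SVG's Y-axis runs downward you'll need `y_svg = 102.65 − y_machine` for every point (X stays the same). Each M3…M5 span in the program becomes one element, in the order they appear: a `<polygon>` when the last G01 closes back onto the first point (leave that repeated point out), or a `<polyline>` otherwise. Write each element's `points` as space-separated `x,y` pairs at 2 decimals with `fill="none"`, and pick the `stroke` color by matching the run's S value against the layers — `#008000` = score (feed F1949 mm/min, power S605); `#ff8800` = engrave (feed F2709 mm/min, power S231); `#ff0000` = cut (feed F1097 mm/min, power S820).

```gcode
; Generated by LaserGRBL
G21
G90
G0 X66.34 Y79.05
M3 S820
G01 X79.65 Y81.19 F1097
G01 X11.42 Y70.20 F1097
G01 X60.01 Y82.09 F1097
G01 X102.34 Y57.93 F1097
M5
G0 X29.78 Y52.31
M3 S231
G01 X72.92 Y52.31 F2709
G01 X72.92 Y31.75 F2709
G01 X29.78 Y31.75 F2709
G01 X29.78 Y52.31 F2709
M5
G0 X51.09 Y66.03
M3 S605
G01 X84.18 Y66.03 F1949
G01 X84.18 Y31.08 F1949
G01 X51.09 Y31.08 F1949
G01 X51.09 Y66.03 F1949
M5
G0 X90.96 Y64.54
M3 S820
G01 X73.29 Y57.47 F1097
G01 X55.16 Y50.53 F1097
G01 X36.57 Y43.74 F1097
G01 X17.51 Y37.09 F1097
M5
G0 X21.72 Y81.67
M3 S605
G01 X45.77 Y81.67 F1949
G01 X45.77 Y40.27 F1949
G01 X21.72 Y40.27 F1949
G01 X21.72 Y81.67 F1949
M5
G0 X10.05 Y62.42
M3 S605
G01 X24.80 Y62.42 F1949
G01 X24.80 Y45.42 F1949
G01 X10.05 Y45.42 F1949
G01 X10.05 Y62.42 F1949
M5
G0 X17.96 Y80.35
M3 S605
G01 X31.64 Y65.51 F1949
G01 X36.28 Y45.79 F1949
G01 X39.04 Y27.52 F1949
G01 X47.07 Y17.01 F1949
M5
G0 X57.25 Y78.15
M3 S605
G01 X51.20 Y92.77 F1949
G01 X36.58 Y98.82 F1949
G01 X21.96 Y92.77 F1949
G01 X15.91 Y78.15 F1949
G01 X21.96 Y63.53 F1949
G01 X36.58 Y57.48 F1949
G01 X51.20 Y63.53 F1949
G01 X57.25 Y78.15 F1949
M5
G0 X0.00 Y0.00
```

Machine Y-up, SVG Y-down with viewBox height 102.65, so y_svg = 102.65 − y_machine; X carries over.

Run 1: power S820 maps to stroke `#ff0000` (cut). The run is open, so emit a `<polyline>` with points (Y-flipped): 66.34,23.60 79.65,21.46 11.42,32.45 60.01,20.56 102.34,44.72.

Run 2: power S231 maps to stroke `#ff8800` (engrave). The run returns to its start, so emit a `<polygon>` with points (Y-flipped): 29.78,50.34 72.92,50.34 72.92,70.90 29.78,70.90.

Run 3: power S605 maps to stroke `#008000` (score). The run returns to its start, so emit a `<polygon>` with points (Y-flipped): 51.09,36.62 84.18,36.62 84.18,71.57 51.09,71.57.

Run 4: the run's S820 means `#ff0000` (cut). The run is open, so emit a `<polyline>` with points (Y-flipped): 90.96,38.11 73.29,45.18 55.16,52.12 36.57,58.91 17.51,65.56.

Run 5: S605 ⇒ score layer `#008000`. The run returns to its start, so emit a `<polygon>` with points (Y-flipped): 21.72,20.98 45.77,20.98 45.77,62.38 21.72,62.38.

Run 6: power S605 maps to stroke `#008000` (score). The run returns to its start, so emit a `<polygon>` with points (Y-flipped): 10.05,40.23 24.80,40.23 24.80,57.23 10.05,57.23.

Run 7: power S605 maps to stroke `#008000` (score). The run is open, so emit a `<polyline>` with points (Y-flipped): 17.96,22.30 31.64,37.14 36.28,56.86 39.04,75.13 47.07,85.64.

Run 8: S605 ⇒ score layer `#008000`. The run returns to its start, so emit a `<polygon>` with points (Y-flipped): 57.25,24.50 51.20,9.88 36.58,3.83 21.96,9.88 15.91,24.50 21.96,39.12 36.58,45.17 51.20,39.12.

<svg xmlns="http://www.w3.org/2000/svg" width="109.22mm" height="102.65mm" viewBox="0 0 109.22 102.65">
  <polyline points="66.34,23.60 79.65,21.46 11.42,32.45 60.01,20.56 102.34,44.72" fill="none" stroke="#ff0000"/>
  <polygon points="29.78,50.34 72.92,50.34 72.92,70.90 29.78,70.90" fill="none" stroke="#ff8800"/>
  <polygon points="51.09,36.62 84.18,36.62 84.18,71.57 51.09,71.57" fill="none" stroke="#008000"/>
  <polyline points="90.96,38.11 73.29,45.18 55.16,52.12 36.57,58.91 17.51,65.56" fill="none" stroke="#ff0000"/>
  <polygon points="21.72,20.98 45.77,20.98 45.77,62.38 21.72,62.38" fill="none" stroke="#008000"/>
  <polygon points="10.05,40.23 24.80,40.23 24.80,57.23 10.05,57.23" fill="none" stroke="#008000"/>
  <polyline points="17.96,22.30 31.64,37.14 36.28,56.86 39.04,75.13 47.07,85.64" fill="none" stroke="#008000"/>
  <polygon points="57.25,24.50 51.20,9.88 36.58,3.83 21.96,9.88 15.91,24.50 21.96,39.12 36.58,45.17 51.20,39.12" fill="none" stroke="#008000"/>
</svg>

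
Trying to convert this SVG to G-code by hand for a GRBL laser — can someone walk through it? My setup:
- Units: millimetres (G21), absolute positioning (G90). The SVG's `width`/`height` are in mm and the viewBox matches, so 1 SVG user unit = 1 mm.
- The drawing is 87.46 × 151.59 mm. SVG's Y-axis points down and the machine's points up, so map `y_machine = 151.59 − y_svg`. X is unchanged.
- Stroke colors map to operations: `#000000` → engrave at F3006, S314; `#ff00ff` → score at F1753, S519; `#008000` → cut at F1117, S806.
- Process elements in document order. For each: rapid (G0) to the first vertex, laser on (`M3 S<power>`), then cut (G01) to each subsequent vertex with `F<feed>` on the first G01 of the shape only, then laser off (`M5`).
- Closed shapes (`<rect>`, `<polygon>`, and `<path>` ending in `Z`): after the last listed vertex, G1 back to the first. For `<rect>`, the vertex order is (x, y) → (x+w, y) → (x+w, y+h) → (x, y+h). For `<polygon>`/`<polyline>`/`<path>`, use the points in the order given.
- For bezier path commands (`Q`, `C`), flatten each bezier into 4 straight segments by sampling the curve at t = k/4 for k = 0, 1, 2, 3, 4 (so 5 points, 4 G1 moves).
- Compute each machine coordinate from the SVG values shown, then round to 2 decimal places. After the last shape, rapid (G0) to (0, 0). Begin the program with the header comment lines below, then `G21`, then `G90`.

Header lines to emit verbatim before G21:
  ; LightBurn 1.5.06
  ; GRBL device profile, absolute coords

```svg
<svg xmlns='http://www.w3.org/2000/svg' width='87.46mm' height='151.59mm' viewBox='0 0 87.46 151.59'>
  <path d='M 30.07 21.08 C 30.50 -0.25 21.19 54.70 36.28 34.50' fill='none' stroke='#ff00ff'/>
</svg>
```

viewBox `0 0 87.46 151.59` with mm width/height → 1 unit = 1 mm. Flip: y_m = 151.59 − y_svg.

**Shape 1** — `<path>` cubic bezier, stroke `#ff00ff` → score (S519, F1753). Control points (SVG): P0=(30.07,21.08), P1=(30.50,-0.25), P2=(21.19,54.70), P3=(36.28,34.50); sampled at t=k/4. Machine vertices: (30.07,130.51) → (29.10,134.57) → (27.68,124.22) → (29.00,113.66) → (36.28,117.09). Open path.

; LightBurn 1.5.06
; GRBL device profile, absolute coords
G21
G90
G0 X30.07 Y130.51
M3 S519
G01 X29.10 Y134.57 F1753
G01 X27.68 Y124.22
G01 X29.00 Y113.66
G01 X36.28 Y117.09
M5
G0 X0.00 Y0.00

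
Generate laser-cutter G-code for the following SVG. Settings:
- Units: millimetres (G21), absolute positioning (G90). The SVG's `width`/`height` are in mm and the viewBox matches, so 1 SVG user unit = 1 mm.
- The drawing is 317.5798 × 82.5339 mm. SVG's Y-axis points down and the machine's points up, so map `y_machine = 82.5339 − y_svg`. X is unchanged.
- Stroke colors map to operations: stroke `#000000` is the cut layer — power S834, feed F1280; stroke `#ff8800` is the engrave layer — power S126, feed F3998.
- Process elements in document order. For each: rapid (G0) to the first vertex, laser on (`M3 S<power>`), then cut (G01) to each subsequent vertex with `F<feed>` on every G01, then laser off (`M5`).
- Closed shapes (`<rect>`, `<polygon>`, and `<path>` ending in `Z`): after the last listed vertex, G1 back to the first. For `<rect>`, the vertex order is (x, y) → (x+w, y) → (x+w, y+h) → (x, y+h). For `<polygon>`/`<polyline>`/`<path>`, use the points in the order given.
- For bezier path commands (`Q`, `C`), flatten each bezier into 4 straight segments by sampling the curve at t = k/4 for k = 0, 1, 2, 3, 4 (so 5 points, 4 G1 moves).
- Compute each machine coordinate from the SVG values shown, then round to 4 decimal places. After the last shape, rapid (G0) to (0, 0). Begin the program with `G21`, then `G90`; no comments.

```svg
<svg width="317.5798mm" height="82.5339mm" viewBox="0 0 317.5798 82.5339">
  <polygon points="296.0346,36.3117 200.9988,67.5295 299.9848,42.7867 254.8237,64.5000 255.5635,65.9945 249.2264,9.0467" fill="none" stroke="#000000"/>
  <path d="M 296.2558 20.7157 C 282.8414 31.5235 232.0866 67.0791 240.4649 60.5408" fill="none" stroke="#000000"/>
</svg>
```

G21
G90
G0 X296.0346 Y46.2222
M3 S834
G01 X200.9988 Y15.0044 F1280
G01 X299.9848 Y39.7472 F1280
G01 X254.8237 Y18.0339 F1280
G01 X255.5635 Y16.5394 F1280
G01 X249.2264 Y73.4872 F1280
G01 X296.0346 Y46.2222 F1280
M5
G0 X296.2558 Y61.8182
M3 S834
G01 X280.7011 Y50.1165 F1280
G01 X260.1881 Y35.4009 F1280
G01 X243.7612 Y23.9376 F1280
G01 X240.4649 Y21.9931 F1280
M5
G0 X0.0000 Y0.0000

viewBox `0 0 317.5798 82.5339` with mm width/height → 1 unit = 1 mm. Flip: y_m = 82.5339 − y_svg.

**Shape 1** — `<polygon>` closed polygon, stroke `#000000` → cut (S834, F1280). Machine vertices: (296.0346,46.2222) → (200.9988,15.0044) → (299.9848,39.7472) → (254.8237,18.0339) → (255.5635,16.5394) → (249.2264,73.4872) → (296.0346,46.2222). Closed: final G1 returns to the first vertex.

**Shape 2** — `<path>` cubic bezier, stroke `#000000` → cut (S834, F1280). Control points (SVG): P0=(296.2558,20.7157), P1=(282.8414,31.5235), P2=(232.0866,67.0791), P3=(240.4649,60.5408); sampled at t=k/4. Machine vertices: (296.2558,61.8182) → (280.7011,50.1165) → (260.1881,35.4009) → (243.7612,23.9376) → (240.4649,21.9931). Open path.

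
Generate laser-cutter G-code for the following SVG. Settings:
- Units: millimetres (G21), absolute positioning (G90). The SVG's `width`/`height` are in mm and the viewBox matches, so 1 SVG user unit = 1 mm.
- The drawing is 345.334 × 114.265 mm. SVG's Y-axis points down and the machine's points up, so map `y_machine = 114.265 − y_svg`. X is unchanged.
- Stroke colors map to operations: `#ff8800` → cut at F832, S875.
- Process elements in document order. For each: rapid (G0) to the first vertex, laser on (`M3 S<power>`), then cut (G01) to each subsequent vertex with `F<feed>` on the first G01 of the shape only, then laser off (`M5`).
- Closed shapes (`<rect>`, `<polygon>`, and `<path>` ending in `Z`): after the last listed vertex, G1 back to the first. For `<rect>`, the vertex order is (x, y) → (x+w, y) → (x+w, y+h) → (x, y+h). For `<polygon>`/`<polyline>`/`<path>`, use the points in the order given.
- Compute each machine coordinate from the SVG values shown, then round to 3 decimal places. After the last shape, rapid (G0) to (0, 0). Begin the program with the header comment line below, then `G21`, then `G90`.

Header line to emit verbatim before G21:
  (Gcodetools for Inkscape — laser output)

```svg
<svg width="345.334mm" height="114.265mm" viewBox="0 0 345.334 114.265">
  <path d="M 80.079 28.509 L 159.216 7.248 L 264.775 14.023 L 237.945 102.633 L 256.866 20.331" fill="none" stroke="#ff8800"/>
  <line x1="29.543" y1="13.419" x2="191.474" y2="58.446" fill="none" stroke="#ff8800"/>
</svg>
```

(Gcodetools for Inkscape — laser output)
G21
G90
G0 X80.079 Y85.756
M3 S875
G01 X159.216 Y107.017 F832
G01 X264.775 Y100.242
G01 X237.945 Y11.632
G01 X256.866 Y93.934
M5
G0 X29.543 Y100.846
M3 S875
G01 X191.474 Y55.819 F832
M5
G0 X0.000 Y0.000

Since the viewBox matches the mm dimensions, user units are millimetres directly. The only transform is the Y-flip y_m = 114.265 − y_svg.

Shape 1 is a open polyline drawn with `<path>`. Its stroke #ff8800 means cut at S875, F832. After flipping Y the toolpath is (80.079,85.756) → (159.216,107.017) → (264.775,100.242) → (237.945,11.632) → (256.866,93.934).

Shape 2 is a line segment drawn with `<line>`. Its stroke #ff8800 means cut at S875, F832. After flipping Y the toolpath is (29.543,100.846) → (191.474,55.819).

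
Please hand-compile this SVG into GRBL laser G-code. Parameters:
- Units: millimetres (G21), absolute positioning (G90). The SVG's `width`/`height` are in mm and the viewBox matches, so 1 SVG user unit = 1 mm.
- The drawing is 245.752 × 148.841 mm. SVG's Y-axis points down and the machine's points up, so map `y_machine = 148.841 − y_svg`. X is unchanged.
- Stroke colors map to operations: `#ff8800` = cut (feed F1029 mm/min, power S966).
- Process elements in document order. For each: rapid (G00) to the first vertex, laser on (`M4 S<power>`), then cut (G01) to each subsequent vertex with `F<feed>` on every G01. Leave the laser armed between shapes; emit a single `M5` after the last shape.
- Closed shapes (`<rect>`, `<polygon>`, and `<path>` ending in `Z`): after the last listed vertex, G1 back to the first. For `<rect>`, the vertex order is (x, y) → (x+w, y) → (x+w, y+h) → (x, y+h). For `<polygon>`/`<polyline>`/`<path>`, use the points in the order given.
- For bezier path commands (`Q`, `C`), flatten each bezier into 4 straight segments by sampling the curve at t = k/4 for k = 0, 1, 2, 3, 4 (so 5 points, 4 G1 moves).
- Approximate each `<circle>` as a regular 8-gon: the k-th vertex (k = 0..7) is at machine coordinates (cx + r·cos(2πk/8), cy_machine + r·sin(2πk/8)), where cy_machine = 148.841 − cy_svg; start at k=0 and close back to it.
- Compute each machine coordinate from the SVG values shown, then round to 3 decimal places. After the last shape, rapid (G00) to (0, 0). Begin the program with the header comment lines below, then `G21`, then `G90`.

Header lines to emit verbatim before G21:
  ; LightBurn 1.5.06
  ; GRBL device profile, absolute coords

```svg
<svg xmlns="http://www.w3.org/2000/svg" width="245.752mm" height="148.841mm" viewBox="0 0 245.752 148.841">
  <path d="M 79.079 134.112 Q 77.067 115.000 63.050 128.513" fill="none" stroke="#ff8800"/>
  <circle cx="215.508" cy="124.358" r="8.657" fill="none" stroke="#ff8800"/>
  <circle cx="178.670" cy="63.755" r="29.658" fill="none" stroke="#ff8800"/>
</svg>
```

; LightBurn 1.5.06
; GRBL device profile, absolute coords
G21
G90
G00 X79.079 Y14.729
M4 S966
G01 X77.323 Y22.246 F1029
G01 X74.066 Y25.685 F1029
G01 X69.308 Y25.045 F1029
G01 X63.050 Y20.328 F1029
G00 X224.165 Y24.483
M4 S966
G01 X221.629 Y30.604 F1029
G01 X215.508 Y33.140 F1029
G01 X209.387 Y30.604 F1029
G01 X206.851 Y24.483 F1029
G01 X209.387 Y18.362 F1029
G01 X215.508 Y15.826 F1029
G01 X221.629 Y18.362 F1029
G01 X224.165 Y24.483 F1029
G00 X208.328 Y85.086
M4 S966
G01 X199.641 Y106.057 F1029
G01 X178.670 Y114.744 F1029
G01 X157.699 Y106.057 F1029
G01 X149.012 Y85.086 F1029
G01 X157.699 Y64.115 F1029
G01 X178.670 Y55.428 F1029
G01 X199.641 Y64.115 F1029
G01 X208.328 Y85.086 F1029
M5
G00 X0.000 Y0.000

Since the viewBox matches the mm dimensions, user units are millimetres directly. The only transform is the Y-flip y_m = 148.841 − y_svg.

Shape 1 is a quadratic bezier drawn with `<path>`. Its stroke #ff8800 means cut at S966, F1029. After flipping Y the toolpath is (79.079,14.729) → (77.323,22.246) → (74.066,25.685) → (69.308,25.045) → (63.050,20.328).

Shape 2 is a circle drawn with `<circle>`. Its stroke #ff8800 means cut at S966, F1029. After flipping Y the toolpath is (224.165,24.483) → (221.629,30.604) → (215.508,33.140) → (209.387,30.604) → (206.851,24.483) → (209.387,18.362) → (215.508,15.826) → (221.629,18.362) → (224.165,24.483), returning to the start.

Shape 3 is a circle drawn with `<circle>`. Its stroke #ff8800 means cut at S966, F1029. After flipping Y the toolpath is (208.328,85.086) → (199.641,106.057) → (178.670,114.744) → (157.699,106.057) → (149.012,85.086) → (157.699,64.115) → (178.670,55.428) → (199.641,64.115) → (208.328,85.086), returning to the start.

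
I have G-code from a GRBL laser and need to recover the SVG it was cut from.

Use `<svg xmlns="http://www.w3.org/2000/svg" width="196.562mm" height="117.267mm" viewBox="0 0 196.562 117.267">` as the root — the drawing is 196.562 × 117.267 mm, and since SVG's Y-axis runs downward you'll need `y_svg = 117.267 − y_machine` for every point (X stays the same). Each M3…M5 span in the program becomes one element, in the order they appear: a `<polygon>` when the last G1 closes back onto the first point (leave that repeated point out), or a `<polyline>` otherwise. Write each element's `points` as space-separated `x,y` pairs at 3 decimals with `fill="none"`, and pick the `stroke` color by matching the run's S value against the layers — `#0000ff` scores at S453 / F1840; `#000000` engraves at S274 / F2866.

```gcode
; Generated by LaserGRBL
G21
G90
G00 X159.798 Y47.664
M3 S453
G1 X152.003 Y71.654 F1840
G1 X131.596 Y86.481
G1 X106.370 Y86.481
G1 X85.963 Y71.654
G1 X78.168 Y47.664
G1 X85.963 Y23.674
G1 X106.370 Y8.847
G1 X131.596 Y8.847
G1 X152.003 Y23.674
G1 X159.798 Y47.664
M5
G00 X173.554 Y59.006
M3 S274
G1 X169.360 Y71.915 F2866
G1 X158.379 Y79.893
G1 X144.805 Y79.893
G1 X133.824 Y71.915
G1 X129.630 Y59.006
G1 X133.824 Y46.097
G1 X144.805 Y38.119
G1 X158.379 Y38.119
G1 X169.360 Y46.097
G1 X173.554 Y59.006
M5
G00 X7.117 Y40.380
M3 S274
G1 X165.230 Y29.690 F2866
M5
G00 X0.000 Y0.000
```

<svg xmlns="http://www.w3.org/2000/svg" width="196.562mm" height="117.267mm" viewBox="0 0 196.562 117.267">
  <polygon points="159.798,69.603 152.003,45.613 131.596,30.786 106.370,30.786 85.963,45.613 78.168,69.603 85.963,93.593 106.370,108.420 131.596,108.420 152.003,93.593" fill="none" stroke="#0000ff"/>
  <polygon points="173.554,58.261 169.360,45.352 158.379,37.374 144.805,37.374 133.824,45.352 129.630,58.261 133.824,71.170 144.805,79.148 158.379,79.148 169.360,71.170" fill="none" stroke="#000000"/>
  <polyline points="7.117,76.887 165.230,87.577" fill="none" stroke="#000000"/>
</svg>

y_svg = 117.267 − y_m.

[1] S453→`#0000ff` (score); closed run; points: 159.798,69.603 152.003,45.613 131.596,30.786 106.370,30.786 85.963,45.613 78.168,69.603 85.963,93.593 106.370,108.420 131.596,108.420 152.003,93.593

[2] S274→`#000000` (engrave); closed run; points: 173.554,58.261 169.360,45.352 158.379,37.374 144.805,37.374 133.824,45.352 129.630,58.261 133.824,71.170 144.805,79.148 158.379,79.148 169.360,71.170

[3] S274→`#000000` (engrave); open run; points: 7.117,76.887 165.230,87.577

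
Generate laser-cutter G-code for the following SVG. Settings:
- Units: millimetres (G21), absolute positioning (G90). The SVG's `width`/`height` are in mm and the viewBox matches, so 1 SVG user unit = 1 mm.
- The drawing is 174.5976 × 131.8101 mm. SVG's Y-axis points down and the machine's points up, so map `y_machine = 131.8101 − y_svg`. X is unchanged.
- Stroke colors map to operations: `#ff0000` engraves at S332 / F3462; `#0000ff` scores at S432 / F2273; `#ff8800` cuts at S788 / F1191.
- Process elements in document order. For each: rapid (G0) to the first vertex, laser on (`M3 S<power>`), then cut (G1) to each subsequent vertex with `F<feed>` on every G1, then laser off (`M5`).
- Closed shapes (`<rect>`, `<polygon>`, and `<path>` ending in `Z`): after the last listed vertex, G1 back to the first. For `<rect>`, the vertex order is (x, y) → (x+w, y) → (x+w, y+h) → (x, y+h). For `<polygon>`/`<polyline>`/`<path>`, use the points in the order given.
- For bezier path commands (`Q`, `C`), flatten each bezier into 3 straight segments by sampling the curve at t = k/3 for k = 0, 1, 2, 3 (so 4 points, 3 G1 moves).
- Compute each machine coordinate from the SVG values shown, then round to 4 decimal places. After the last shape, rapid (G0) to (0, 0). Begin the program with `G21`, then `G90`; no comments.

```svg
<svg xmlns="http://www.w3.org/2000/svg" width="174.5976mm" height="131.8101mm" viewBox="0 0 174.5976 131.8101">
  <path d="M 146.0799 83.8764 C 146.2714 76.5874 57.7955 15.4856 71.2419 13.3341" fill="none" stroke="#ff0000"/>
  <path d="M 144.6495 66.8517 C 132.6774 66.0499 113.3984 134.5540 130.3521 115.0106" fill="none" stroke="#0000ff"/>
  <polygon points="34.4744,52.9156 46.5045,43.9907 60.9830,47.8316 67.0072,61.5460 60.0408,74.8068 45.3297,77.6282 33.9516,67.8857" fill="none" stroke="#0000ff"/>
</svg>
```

Since the viewBox matches the mm dimensions, user units are millimetres directly. The only transform is the Y-flip y_m = 131.8101 − y_svg.

Shape 1 is a cubic bezier drawn with `<path>`. Its stroke #ff0000 means engrave at S332, F3462. After flipping Y the toolpath is (146.0799,47.9337) → (123.7745,68.9839) → (84.7107,100.8508) → (71.2419,118.4760).

Shape 2 is a cubic bezier drawn with `<path>`. Its stroke #0000ff means score at S432, F2273. After flipping Y the toolpath is (144.6495,64.9584) → (131.8543,48.4861) → (123.8634,20.7774) → (130.3521,16.7995).

Shape 3 is a regular polygon drawn with `<polygon>`. Its stroke #0000ff means score at S432, F2273. After flipping Y the toolpath is (34.4744,78.8945) → (46.5045,87.8194) → (60.9830,83.9785) → (67.0072,70.2641) → (60.0408,57.0033) → (45.3297,54.1819) → (33.9516,63.9244) → (34.4744,78.8945), returning to the start.

G21
G90
G0 X146.0799 Y47.9337
M3 S332
G1 X123.7745 Y68.9839 F3462
G1 X84.7107 Y100.8508 F3462
G1 X71.2419 Y118.4760 F3462
M5
G0 X144.6495 Y64.9584
M3 S432
G1 X131.8543 Y48.4861 F2273
G1 X123.8634 Y20.7774 F2273
G1 X130.3521 Y16.7995 F2273
M5
G0 X34.4744 Y78.8945
M3 S432
G1 X46.5045 Y87.8194 F2273
G1 X60.9830 Y83.9785 F2273
G1 X67.0072 Y70.2641 F2273
G1 X60.0408 Y57.0033 F2273
G1 X45.3297 Y54.1819 F2273
G1 X33.9516 Y63.9244 F2273
G1 X34.4744 Y78.8945 F2273
M5
G0 X0.0000 Y0.0000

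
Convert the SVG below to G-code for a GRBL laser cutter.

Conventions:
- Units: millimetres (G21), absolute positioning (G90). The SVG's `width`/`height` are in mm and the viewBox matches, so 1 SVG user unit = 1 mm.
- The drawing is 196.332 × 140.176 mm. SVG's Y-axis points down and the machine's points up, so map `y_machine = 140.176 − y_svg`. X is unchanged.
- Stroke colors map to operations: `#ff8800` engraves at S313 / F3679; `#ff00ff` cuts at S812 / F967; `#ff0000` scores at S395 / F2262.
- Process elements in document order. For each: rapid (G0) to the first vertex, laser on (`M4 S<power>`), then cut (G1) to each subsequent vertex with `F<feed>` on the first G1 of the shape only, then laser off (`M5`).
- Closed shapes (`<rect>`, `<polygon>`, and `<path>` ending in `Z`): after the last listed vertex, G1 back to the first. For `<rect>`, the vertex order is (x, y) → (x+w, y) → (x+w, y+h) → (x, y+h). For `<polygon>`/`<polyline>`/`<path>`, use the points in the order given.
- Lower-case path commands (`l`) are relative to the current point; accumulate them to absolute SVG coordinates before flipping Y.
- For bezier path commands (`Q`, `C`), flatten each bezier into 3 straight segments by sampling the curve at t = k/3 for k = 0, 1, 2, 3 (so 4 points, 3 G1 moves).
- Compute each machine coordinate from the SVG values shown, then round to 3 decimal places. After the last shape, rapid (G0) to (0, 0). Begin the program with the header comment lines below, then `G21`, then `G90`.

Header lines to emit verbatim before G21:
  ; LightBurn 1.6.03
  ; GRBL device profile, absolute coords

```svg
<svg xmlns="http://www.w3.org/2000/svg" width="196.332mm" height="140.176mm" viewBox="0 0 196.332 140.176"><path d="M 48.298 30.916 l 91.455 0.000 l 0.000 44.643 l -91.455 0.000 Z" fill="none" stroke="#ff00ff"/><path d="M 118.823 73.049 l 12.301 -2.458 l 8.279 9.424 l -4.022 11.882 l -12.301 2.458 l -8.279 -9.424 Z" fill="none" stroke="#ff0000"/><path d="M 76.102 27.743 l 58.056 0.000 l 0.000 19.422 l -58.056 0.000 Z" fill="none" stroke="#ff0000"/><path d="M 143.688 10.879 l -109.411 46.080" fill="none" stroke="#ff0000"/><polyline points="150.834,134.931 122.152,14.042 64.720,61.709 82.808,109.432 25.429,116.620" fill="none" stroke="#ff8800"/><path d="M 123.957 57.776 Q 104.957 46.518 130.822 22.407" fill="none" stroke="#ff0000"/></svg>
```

; LightBurn 1.6.03
; GRBL device profile, absolute coords
G21
G90
G0 X48.298 Y109.260
M4 S812
G1 X139.753 Y109.260 F967
G1 X139.753 Y64.617
G1 X48.298 Y64.617
G1 X48.298 Y109.260
M5
G0 X118.823 Y67.127
M4 S395
G1 X131.124 Y69.585 F2262
G1 X139.403 Y60.161
G1 X135.381 Y48.279
G1 X123.080 Y45.821
G1 X114.801 Y55.245
G1 X118.823 Y67.127
M5
G0 X76.102 Y112.433
M4 S395
G1 X134.158 Y112.433 F2262
G1 X134.158 Y93.011
G1 X76.102 Y93.011
G1 X76.102 Y112.433
M5
G0 X143.688 Y129.297
M4 S395
G1 X34.277 Y83.217 F2262
M5
G0 X150.834 Y5.245
M4 S313
G1 X122.152 Y126.134 F3679
G1 X64.720 Y78.467
G1 X82.808 Y30.744
G1 X25.429 Y23.556
M5
G0 X123.957 Y82.400
M4 S395
G1 X116.275 Y91.333 F2262
G1 X118.564 Y103.123
G1 X130.822 Y117.769
M5
G0 X0.000 Y0.000

1 u = 1 mm; y_m = 140.176 − y.

[1] `<path>` rectangle, #ff00ff→cut S812 F967: (48.298,109.260) → (139.753,109.260) → (139.753,64.617) → (48.298,64.617) → (48.298,109.260) (closed)

[2] `<path>` regular polygon, #ff0000→score S395 F2262: (118.823,67.127) → (131.124,69.585) → (139.403,60.161) → (135.381,48.279) → (123.080,45.821) → (114.801,55.245) → (118.823,67.127) (closed)

[3] `<path>` rectangle, #ff0000→score S395 F2262: (76.102,112.433) → (134.158,112.433) → (134.158,93.011) → (76.102,93.011) → (76.102,112.433) (closed)

[4] `<path>` line segment, #ff0000→score S395 F2262: (143.688,129.297) → (34.277,83.217)

[5] `<polyline>` open polyline, #ff8800→engrave S313 F3679: (150.834,5.245) → (122.152,126.134) → (64.720,78.467) → (82.808,30.744) → (25.429,23.556)

[6] `<path>` quadratic bezier, #ff0000→score S395 F2262: (123.957,82.400) → (116.275,91.333) → (118.564,103.123) → (130.822,117.769)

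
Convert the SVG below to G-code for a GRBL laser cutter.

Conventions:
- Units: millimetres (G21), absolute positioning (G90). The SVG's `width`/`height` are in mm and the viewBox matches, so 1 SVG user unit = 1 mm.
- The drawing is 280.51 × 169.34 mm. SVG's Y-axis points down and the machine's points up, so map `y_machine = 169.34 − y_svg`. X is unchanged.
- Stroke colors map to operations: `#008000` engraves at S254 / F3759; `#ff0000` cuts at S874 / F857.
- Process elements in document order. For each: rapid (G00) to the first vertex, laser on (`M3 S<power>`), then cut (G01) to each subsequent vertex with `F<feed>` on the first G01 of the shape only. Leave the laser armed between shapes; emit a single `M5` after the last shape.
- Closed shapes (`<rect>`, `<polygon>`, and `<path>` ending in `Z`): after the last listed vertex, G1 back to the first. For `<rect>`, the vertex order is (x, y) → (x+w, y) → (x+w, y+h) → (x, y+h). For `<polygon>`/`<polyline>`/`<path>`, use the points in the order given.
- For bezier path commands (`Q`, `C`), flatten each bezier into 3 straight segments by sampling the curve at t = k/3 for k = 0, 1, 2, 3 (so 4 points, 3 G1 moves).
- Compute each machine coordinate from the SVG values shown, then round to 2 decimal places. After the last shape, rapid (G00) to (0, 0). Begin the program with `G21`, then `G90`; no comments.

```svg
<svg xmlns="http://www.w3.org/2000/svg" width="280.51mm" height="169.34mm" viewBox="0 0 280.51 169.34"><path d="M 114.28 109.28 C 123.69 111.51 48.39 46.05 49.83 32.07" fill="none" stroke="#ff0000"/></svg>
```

G21
G90
G00 X114.28 Y60.06
M3 S874
G01 X101.43 Y75.98 F857
G01 X67.99 Y110.54
G01 X49.83 Y137.27
M5
G00 X0.00 Y0.00

Since the viewBox matches the mm dimensions, user units are millimetres directly. The only transform is the Y-flip y_m = 169.34 − y_svg.

Shape 1 is a cubic bezier drawn with `<path>`. Its stroke #ff0000 means cut at S874, F857. After flipping Y the toolpath is (114.28,60.06) → (101.43,75.98) → (67.99,110.54) → (49.83,137.27).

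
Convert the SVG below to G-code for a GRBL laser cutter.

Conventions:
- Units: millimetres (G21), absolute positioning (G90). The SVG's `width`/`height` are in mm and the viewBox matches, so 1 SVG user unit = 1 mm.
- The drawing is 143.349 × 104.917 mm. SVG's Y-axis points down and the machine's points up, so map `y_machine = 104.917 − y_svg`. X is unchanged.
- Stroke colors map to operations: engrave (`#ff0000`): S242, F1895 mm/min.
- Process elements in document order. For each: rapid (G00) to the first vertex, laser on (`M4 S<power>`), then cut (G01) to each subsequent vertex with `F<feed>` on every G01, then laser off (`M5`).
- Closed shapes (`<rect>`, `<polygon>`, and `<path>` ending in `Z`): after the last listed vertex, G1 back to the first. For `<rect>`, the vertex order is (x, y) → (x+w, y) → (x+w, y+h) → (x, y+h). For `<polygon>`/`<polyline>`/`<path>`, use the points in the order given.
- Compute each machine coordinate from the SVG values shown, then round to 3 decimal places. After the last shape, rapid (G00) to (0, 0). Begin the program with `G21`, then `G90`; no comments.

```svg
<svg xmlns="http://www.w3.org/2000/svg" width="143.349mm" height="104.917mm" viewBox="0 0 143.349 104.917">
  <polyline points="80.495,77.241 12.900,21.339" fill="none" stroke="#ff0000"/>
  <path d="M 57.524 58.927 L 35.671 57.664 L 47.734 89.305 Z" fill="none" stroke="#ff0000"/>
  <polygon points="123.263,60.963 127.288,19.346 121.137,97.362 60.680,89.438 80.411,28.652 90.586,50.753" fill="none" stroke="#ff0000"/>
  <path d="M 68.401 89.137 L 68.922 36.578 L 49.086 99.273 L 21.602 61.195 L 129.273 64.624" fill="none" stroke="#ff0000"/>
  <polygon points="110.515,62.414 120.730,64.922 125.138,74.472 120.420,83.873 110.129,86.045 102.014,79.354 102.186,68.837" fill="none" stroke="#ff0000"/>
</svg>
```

viewBox `0 0 143.349 104.917` with mm width/height → 1 unit = 1 mm. Flip: y_m = 104.917 − y_svg.

**Shape 1** — `<polyline>` line segment, stroke `#ff0000` → engrave (S242, F1895). Machine vertices: (80.495,27.676) → (12.900,83.578). Open path.

**Shape 2** — `<path>` closed polygon, stroke `#ff0000` → engrave (S242, F1895). Machine vertices: (57.524,45.990) → (35.671,47.253) → (47.734,15.612) → (57.524,45.990). Closed: final G1 returns to the first vertex.

**Shape 3** — `<polygon>` closed polygon, stroke `#ff0000` → engrave (S242, F1895). Machine vertices: (123.263,43.954) → (127.288,85.571) → (121.137,7.555) → (60.680,15.479) → (80.411,76.265) → (90.586,54.164) → (123.263,43.954). Closed: final G1 returns to the first vertex.

**Shape 4** — `<path>` open polyline, stroke `#ff0000` → engrave (S242, F1895). Machine vertices: (68.401,15.780) → (68.922,68.339) → (49.086,5.644) → (21.602,43.722) → (129.273,40.293). Open path.

**Shape 5** — `<polygon>` regular polygon, stroke `#ff0000` → engrave (S242, F1895). Machine vertices: (110.515,42.503) → (120.730,39.995) → (125.138,30.445) → (120.420,21.044) → (110.129,18.872) → (102.014,25.563) → (102.186,36.080) → (110.515,42.503). Closed: final G1 returns to the first vertex.

G21
G90
G00 X80.495 Y27.676
M4 S242
G01 X12.900 Y83.578 F1895
M5
G00 X57.524 Y45.990
M4 S242
G01 X35.671 Y47.253 F1895
G01 X47.734 Y15.612 F1895
G01 X57.524 Y45.990 F1895
M5
G00 X123.263 Y43.954
M4 S242
G01 X127.288 Y85.571 F1895
G01 X121.137 Y7.555 F1895
G01 X60.680 Y15.479 F1895
G01 X80.411 Y76.265 F1895
G01 X90.586 Y54.164 F1895
G01 X123.263 Y43.954 F1895
M5
G00 X68.401 Y15.780
M4 S242
G01 X68.922 Y68.339 F1895
G01 X49.086 Y5.644 F1895
G01 X21.602 Y43.722 F1895
G01 X129.273 Y40.293 F1895
M5
G00 X110.515 Y42.503
M4 S242
G01 X120.730 Y39.995 F1895
G01 X125.138 Y30.445 F1895
G01 X120.420 Y21.044 F1895
G01 X110.129 Y18.872 F1895
G01 X102.014 Y25.563 F1895
G01 X102.186 Y36.080 F1895
G01 X110.515 Y42.503 F1895
M5
G00 X0.000 Y0.000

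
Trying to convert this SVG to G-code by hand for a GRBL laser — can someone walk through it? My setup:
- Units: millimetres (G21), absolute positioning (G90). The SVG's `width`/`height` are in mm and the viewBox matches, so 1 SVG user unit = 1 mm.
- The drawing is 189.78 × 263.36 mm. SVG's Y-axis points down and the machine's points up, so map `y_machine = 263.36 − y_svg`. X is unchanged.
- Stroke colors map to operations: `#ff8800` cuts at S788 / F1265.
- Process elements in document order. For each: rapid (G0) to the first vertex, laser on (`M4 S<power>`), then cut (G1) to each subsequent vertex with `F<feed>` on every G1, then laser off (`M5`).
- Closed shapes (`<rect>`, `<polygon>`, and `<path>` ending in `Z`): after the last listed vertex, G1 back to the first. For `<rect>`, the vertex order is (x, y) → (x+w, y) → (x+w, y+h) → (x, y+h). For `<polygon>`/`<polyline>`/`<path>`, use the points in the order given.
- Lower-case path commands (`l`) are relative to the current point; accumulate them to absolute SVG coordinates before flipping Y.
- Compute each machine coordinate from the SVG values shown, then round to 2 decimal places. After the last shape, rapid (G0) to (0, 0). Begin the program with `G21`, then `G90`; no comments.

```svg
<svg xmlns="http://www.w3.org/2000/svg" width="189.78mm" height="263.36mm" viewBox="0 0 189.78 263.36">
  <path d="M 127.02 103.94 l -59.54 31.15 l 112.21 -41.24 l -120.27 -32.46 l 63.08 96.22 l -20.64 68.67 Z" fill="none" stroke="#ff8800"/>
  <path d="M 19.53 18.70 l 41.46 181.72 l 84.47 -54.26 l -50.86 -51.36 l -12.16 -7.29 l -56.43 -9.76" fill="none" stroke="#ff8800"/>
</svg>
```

viewBox `0 0 189.78 263.36` with mm width/height → 1 unit = 1 mm. Flip: y_m = 263.36 − y_svg.

**Shape 1** — `<path>` closed polygon, stroke `#ff8800` → cut (S788, F1265). Machine vertices: (127.02,159.42) → (67.48,128.27) → (179.69,169.51) → (59.42,201.97) → (122.50,105.75) → (101.86,37.08) → (127.02,159.42). Closed: final G1 returns to the first vertex.

**Shape 2** — `<path>` open polyline, stroke `#ff8800` → cut (S788, F1265). Machine vertices: (19.53,244.66) → (60.99,62.94) → (145.46,117.20) → (94.60,168.56) → (82.44,175.85) → (26.01,185.61). Open path.

G21
G90
G0 X127.02 Y159.42
M4 S788
G1 X67.48 Y128.27 F1265
G1 X179.69 Y169.51 F1265
G1 X59.42 Y201.97 F1265
G1 X122.50 Y105.75 F1265
G1 X101.86 Y37.08 F1265
G1 X127.02 Y159.42 F1265
M5
G0 X19.53 Y244.66
M4 S788
G1 X60.99 Y62.94 F1265
G1 X145.46 Y117.20 F1265
G1 X94.60 Y168.56 F1265
G1 X82.44 Y175.85 F1265
G1 X26.01 Y185.61 F1265
M5
G0 X0.00 Y0.00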